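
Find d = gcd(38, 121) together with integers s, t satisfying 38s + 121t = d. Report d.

Apply Euclid's algorithm to 121 and 38:
121 = 3*38 + 7
38 = 5*7 + 3
7 = 2*3 + 1
3 = 3*1 + 0
gcd(38, 121) = 1.
Express as a combination:
1 = 7 − 2·3
1 = −2·38 + 11·7
1 = 11·121 − 35·38
So 1 = (11)·121 + (-35)·38.

1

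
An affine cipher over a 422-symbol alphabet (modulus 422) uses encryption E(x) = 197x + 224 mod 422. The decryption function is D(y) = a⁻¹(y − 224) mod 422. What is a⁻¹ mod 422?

15

Extended Euclidean algorithm:
422 = 2*197 + 28
197 = 7*28 + 1
28 = 28*1 + 0
Since gcd(197, 422) = 1, back-substitute to write 1 as a combination:
1 = 197 − 7·28
1 = −7·422 + 15·197
So 197·15 ≡ 1 (mod 422).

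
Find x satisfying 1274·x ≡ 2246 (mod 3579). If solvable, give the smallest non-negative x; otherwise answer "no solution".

First find gcd(1274, 3579):
3579 = 2·1274 + 1031
1274 = 1·1031 + 243
1031 = 4·243 + 59
243 = 4·59 + 7
59 = 8·7 + 3
7 = 2·3 + 1
3 = 3·1 + 0
gcd = 1, so a unique solution mod 3579 exists.
Back-substitute for the Bézout coefficients:
1 = 7 − 2·3
1 = −2·59 + 17·7
1 = 17·243 − 70·59
1 = −70·1031 + 297·243
1 = 297·1274 − 367·1031
1 = −367·3579 + 1031·1274
So 1274·(1031) ≡ 1 (mod 3579), giving 1274⁻¹ ≡ 1031.
x ≡ 1274⁻¹·2246 ≡ 1031·2246 ≡ 13 (mod 3579).

13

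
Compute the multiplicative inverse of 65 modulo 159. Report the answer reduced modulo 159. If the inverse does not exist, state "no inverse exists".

137

Apply the Euclidean algorithm to 159 and 65:
159 = 2*65 + 29
65 = 2*29 + 7
29 = 4*7 + 1
7 = 7*1 + 0
Since gcd(65, 159) = 1, back-substitute to write 1 as a combination:
1 = 29 − 4·7
1 = −4·65 + 9·29
1 = 9·159 − 22·65
Thus 65·(-22) ≡ 1 (mod 159); reducing, -22 mod 159 = 137.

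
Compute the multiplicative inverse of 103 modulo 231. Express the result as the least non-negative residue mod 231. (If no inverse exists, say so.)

157

Run Euclid on (231, 103):
231 = 2·103 + 25
103 = 4·25 + 3
25 = 8·3 + 1
3 = 3·1 + 0
gcd = 1, so the inverse exists. Back-substitute:
1 = 25 − 8·3
1 = −8·103 + 33·25
1 = 33·231 − 74·103
Hence 103⁻¹ ≡ -74 ≡ 157 (mod 231).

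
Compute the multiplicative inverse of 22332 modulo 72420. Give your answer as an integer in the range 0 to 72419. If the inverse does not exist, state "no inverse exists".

Euclidean algorithm on 72420, 22332:
72420 = 3×22332 + 5424
22332 = 4×5424 + 636
5424 = 8×636 + 336
636 = 1×336 + 300
336 = 1×300 + 36
300 = 8×36 + 12
36 = 3×12 + 0
Since gcd = 12 > 1, 22332 is not a unit mod 72420.

no inverse exists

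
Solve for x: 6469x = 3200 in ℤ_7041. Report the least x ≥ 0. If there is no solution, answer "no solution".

3638

First find gcd(6469, 7041):
7041 = 1*6469 + 572
6469 = 11*572 + 177
572 = 3*177 + 41
177 = 4*41 + 13
41 = 3*13 + 2
13 = 6*2 + 1
2 = 2*1 + 0
gcd = 1, so a unique solution mod 7041 exists.
Back-substitute for the Bézout coefficients:
1 = 13 − 6·2
1 = −6·41 + 19·13
1 = 19·177 − 82·41
1 = −82·572 + 265·177
1 = 265·6469 − 2997·572
1 = −2997·7041 + 3262·6469
So 6469·(3262) ≡ 1 (mod 7041), giving 6469⁻¹ ≡ 3262.
x ≡ 6469⁻¹·3200 ≡ 3262·3200 ≡ 3638 (mod 7041).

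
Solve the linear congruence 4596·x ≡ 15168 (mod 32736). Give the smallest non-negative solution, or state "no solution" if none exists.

160

First find gcd(4596, 32736):
32736 = 7*4596 + 564
4596 = 8*564 + 84
564 = 6*84 + 60
84 = 1*60 + 24
60 = 2*24 + 12
24 = 2*12 + 0
gcd = 12 and 12 | 15168, so solutions exist. Divide through by 12: 383x ≡ 1264 (mod 2728).
Now find 383⁻¹ mod 2728:
2728 = 7*383 + 47
383 = 8*47 + 7
47 = 6*7 + 5
7 = 1*5 + 2
5 = 2*2 + 1
2 = 2*1 + 0
Back-substitute:
1 = 5 − 2·2
1 = −2·7 + 3·5
1 = 3·47 − 20·7
1 = −20·383 + 163·47
1 = 163·2728 − 1161·383
So 383·(-1161) ≡ 1 (mod 2728), i.e. 383⁻¹ ≡ 1567.
Then x ≡ 1567·1264 ≡ 160 (mod 2728); the smallest non-negative solution is x = 160.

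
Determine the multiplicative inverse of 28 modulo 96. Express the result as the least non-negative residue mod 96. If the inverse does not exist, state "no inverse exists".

no inverse exists

Euclidean algorithm on 96, 28:
96 = 3×28 + 12
28 = 2×12 + 4
12 = 3×4 + 0
gcd(28, 96) = 4 ≠ 1, so 28 has no multiplicative inverse modulo 96.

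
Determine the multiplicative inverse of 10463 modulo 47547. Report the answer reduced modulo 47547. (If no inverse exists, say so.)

Apply the Euclidean algorithm to 47547 and 10463:
47547 = 4*10463 + 5695
10463 = 1*5695 + 4768
5695 = 1*4768 + 927
4768 = 5*927 + 133
927 = 6*133 + 129
133 = 1*129 + 4
129 = 32*4 + 1
4 = 4*1 + 0
The gcd is 1. Working backward:
1 = 129 − 32·4
1 = −32·133 + 33·129
1 = 33·927 − 230·133
1 = −230·4768 + 1183·927
1 = 1183·5695 − 1413·4768
1 = −1413·10463 + 2596·5695
1 = 2596·47547 − 11797·10463
Thus 10463·(-11797) ≡ 1 (mod 47547); reducing, -11797 mod 47547 = 35750.

35750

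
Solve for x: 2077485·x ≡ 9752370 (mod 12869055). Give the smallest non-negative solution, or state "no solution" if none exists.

First find gcd(2077485, 12869055):
12869055 = 6·2077485 + 404145
2077485 = 5·404145 + 56760
404145 = 7·56760 + 6825
56760 = 8·6825 + 2160
6825 = 3·2160 + 345
2160 = 6·345 + 90
345 = 3·90 + 75
90 = 1·75 + 15
75 = 5·15 + 0
gcd = 15 and 15 | 9752370, so solutions exist. Divide through by 15: 138499x ≡ 650158 (mod 857937).
Now find 138499⁻¹ mod 857937:
857937 = 6×138499 + 26943
138499 = 5×26943 + 3784
26943 = 7×3784 + 455
3784 = 8×455 + 144
455 = 3×144 + 23
144 = 6×23 + 6
23 = 3×6 + 5
6 = 1×5 + 1
5 = 5×1 + 0
Back-substitute:
1 = 6 − 5
1 = −23 + 4·6
1 = 4·144 − 25·23
1 = −25·455 + 79·144
1 = 79·3784 − 657·455
1 = −657·26943 + 4678·3784
1 = 4678·138499 − 24047·26943
1 = −24047·857937 + 148960·138499
So 138499⁻¹ ≡ 148960 (mod 857937).
Then x ≡ 148960·650158 ≡ 175372 (mod 857937); the smallest non-negative solution is x = 175372.

175372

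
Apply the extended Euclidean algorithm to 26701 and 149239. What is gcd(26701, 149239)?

Repeated division:
149239 = 5·26701 + 15734
26701 = 1·15734 + 10967
15734 = 1·10967 + 4767
10967 = 2·4767 + 1433
4767 = 3·1433 + 468
1433 = 3·468 + 29
468 = 16·29 + 4
29 = 7·4 + 1
4 = 4·1 + 0
gcd(26701, 149239) = 1.
Working backward:
1 = 29 − 7·4
1 = −7·468 + 113·29
1 = 113·1433 − 346·468
1 = −346·4767 + 1151·1433
1 = 1151·10967 − 2648·4767
1 = −2648·15734 + 3799·10967
1 = 3799·26701 − 6447·15734
1 = −6447·149239 + 36034·26701
So 1 = (-6447)·149239 + (36034)·26701.

1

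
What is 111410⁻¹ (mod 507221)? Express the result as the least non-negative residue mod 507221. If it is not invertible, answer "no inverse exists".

no inverse exists

Euclidean algorithm on 507221, 111410:
507221 = 4*111410 + 61581
111410 = 1*61581 + 49829
61581 = 1*49829 + 11752
49829 = 4*11752 + 2821
11752 = 4*2821 + 468
2821 = 6*468 + 13
468 = 36*13 + 0
Since gcd = 13 > 1, 111410 is not a unit mod 507221.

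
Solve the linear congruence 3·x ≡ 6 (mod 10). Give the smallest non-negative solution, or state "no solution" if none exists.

2

First find gcd(3, 10):
10 = 3×3 + 1
3 = 3×1 + 0
gcd = 1, so a unique solution mod 10 exists.
Back-substitute for the Bézout coefficients:
1 = 10 − 3·3
So 3·(-3) ≡ 1 (mod 10), giving 3⁻¹ ≡ 7.
x ≡ 3⁻¹·6 ≡ 7·6 ≡ 2 (mod 10).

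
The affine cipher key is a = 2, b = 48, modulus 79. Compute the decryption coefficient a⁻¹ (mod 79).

40

gcd(79, 2) by repeated division:
79 = 39*2 + 1
2 = 2*1 + 0
gcd = 1, so the inverse exists. Back-substitute:
1 = 79 − 39·2
So 2·(-39) ≡ 1 (mod 79), and -39 ≡ 40 (mod 79).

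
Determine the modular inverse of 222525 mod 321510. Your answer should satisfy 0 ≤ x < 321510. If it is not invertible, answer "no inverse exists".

Compute gcd(222525, 321510):
321510 = 1×222525 + 98985
222525 = 2×98985 + 24555
98985 = 4×24555 + 765
24555 = 32×765 + 75
765 = 10×75 + 15
75 = 5×15 + 0
The gcd is 15, not 1, hence no inverse exists.

no inverse exists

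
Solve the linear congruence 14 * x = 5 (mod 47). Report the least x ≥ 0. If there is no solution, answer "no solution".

44

First find gcd(14, 47):
47 = 3*14 + 5
14 = 2*5 + 4
5 = 1*4 + 1
4 = 4*1 + 0
gcd = 1, so a unique solution mod 47 exists.
Back-substitute for the Bézout coefficients:
1 = 5 − 4
1 = −14 + 3·5
1 = 3·47 − 10·14
So 14·(-10) ≡ 1 (mod 47), giving 14⁻¹ ≡ 37.
x ≡ 14⁻¹·5 ≡ 37·5 ≡ 44 (mod 47).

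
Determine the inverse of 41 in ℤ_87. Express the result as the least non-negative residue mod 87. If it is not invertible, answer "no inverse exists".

Run Euclid on (87, 41):
87 = 2×41 + 5
41 = 8×5 + 1
5 = 5×1 + 0
Since gcd(41, 87) = 1, back-substitute to write 1 as a combination:
1 = 41 − 8·5
1 = −8·87 + 17·41
So 41·17 ≡ 1 (mod 87).

17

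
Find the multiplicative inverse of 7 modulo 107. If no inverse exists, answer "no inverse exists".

gcd(107, 7) by repeated division:
107 = 15*7 + 2
7 = 3*2 + 1
2 = 2*1 + 0
gcd = 1, so the inverse exists. Back-substitute:
1 = 7 − 3·2
1 = −3·107 + 46·7
So 7·46 ≡ 1 (mod 107).

46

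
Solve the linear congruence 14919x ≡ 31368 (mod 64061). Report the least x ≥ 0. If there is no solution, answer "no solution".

First find gcd(14919, 64061):
64061 = 4·14919 + 4385
14919 = 3·4385 + 1764
4385 = 2·1764 + 857
1764 = 2·857 + 50
857 = 17·50 + 7
50 = 7·7 + 1
7 = 7·1 + 0
gcd = 1, so a unique solution mod 64061 exists.
Back-substitute for the Bézout coefficients:
1 = 50 − 7·7
1 = −7·857 + 120·50
1 = 120·1764 − 247·857
1 = −247·4385 + 614·1764
1 = 614·14919 − 2089·4385
1 = −2089·64061 + 8970·14919
So 14919·(8970) ≡ 1 (mod 64061), giving 14919⁻¹ ≡ 8970.
x ≡ 14919⁻¹·31368 ≡ 8970·31368 ≡ 15048 (mod 64061).

15048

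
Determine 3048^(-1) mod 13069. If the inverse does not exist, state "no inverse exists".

10029

Run Euclid on (13069, 3048):
13069 = 4*3048 + 877
3048 = 3*877 + 417
877 = 2*417 + 43
417 = 9*43 + 30
43 = 1*30 + 13
30 = 2*13 + 4
13 = 3*4 + 1
4 = 4*1 + 0
gcd = 1, so the inverse exists. Back-substitute:
1 = 13 − 3·4
1 = −3·30 + 7·13
1 = 7·43 − 10·30
1 = −10·417 + 97·43
1 = 97·877 − 204·417
1 = −204·3048 + 709·877
1 = 709·13069 − 3040·3048
Hence 3048⁻¹ ≡ -3040 ≡ 10029 (mod 13069).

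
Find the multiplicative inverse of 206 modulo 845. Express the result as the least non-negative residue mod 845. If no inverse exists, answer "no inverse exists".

201

gcd(845, 206) by repeated division:
845 = 4×206 + 21
206 = 9×21 + 17
21 = 1×17 + 4
17 = 4×4 + 1
4 = 4×1 + 0
gcd = 1, so the inverse exists. Back-substitute:
1 = 17 − 4·4
1 = −4·21 + 5·17
1 = 5·206 − 49·21
1 = −49·845 + 201·206
So 206·201 ≡ 1 (mod 845).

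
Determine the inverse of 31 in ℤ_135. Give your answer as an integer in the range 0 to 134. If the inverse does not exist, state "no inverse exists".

61

Extended Euclidean algorithm:
135 = 4×31 + 11
31 = 2×11 + 9
11 = 1×9 + 2
9 = 4×2 + 1
2 = 2×1 + 0
The gcd is 1. Working backward:
1 = 9 − 4·2
1 = −4·11 + 5·9
1 = 5·31 − 14·11
1 = −14·135 + 61·31
So 31·61 ≡ 1 (mod 135).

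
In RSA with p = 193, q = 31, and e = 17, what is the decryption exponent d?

φ(n) = (p−1)(q−1) = 192·30 = 5760.
Need d with 17·d ≡ 1 (mod 5760). Apply the extended Euclidean algorithm:
5760 = 338*17 + 14
17 = 1*14 + 3
14 = 4*3 + 2
3 = 1*2 + 1
2 = 2*1 + 0
Back-substitute:
1 = 3 − 2
1 = −14 + 5·3
1 = 5·17 − 6·14
1 = −6·5760 + 2033·17
So 17·2033 ≡ 1 (mod 5760), hence d = 2033.

2033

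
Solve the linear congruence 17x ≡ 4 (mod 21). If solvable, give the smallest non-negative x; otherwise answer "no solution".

20

First find gcd(17, 21):
21 = 1·17 + 4
17 = 4·4 + 1
4 = 4·1 + 0
gcd = 1, so a unique solution mod 21 exists.
Back-substitute for the Bézout coefficients:
1 = 17 − 4·4
1 = −4·21 + 5·17
So 17·(5) ≡ 1 (mod 21), giving 17⁻¹ ≡ 5.
x ≡ 17⁻¹·4 ≡ 5·4 ≡ 20 (mod 21).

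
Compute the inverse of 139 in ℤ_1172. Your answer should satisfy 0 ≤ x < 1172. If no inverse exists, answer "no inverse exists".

371

Run Euclid on (1172, 139):
1172 = 8·139 + 60
139 = 2·60 + 19
60 = 3·19 + 3
19 = 6·3 + 1
3 = 3·1 + 0
gcd = 1, so the inverse exists. Back-substitute:
1 = 19 − 6·3
1 = −6·60 + 19·19
1 = 19·139 − 44·60
1 = −44·1172 + 371·139
So 139·371 ≡ 1 (mod 1172).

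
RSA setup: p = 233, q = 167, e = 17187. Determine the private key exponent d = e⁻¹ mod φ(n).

φ(n) = (p−1)(q−1) = 232·166 = 38512.
Need d with 17187·d ≡ 1 (mod 38512). Apply the extended Euclidean algorithm:
38512 = 2*17187 + 4138
17187 = 4*4138 + 635
4138 = 6*635 + 328
635 = 1*328 + 307
328 = 1*307 + 21
307 = 14*21 + 13
21 = 1*13 + 8
13 = 1*8 + 5
8 = 1*5 + 3
5 = 1*3 + 2
3 = 1*2 + 1
2 = 2*1 + 0
Back-substitute:
1 = 3 − 2
1 = −5 + 2·3
1 = 2·8 − 3·5
1 = −3·13 + 5·8
1 = 5·21 − 8·13
1 = −8·307 + 117·21
1 = 117·328 − 125·307
1 = −125·635 + 242·328
1 = 242·4138 − 1577·635
1 = −1577·17187 + 6550·4138
1 = 6550·38512 − 14677·17187
So 17187·(-14677) ≡ 1 (mod 38512), hence d ≡ -14677 ≡ 23835 (mod 38512).

23835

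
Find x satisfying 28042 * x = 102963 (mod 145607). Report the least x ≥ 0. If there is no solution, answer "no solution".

4599

First find gcd(28042, 145607):
145607 = 5·28042 + 5397
28042 = 5·5397 + 1057
5397 = 5·1057 + 112
1057 = 9·112 + 49
112 = 2·49 + 14
49 = 3·14 + 7
14 = 2·7 + 0
gcd = 7 and 7 | 102963, so solutions exist. Divide through by 7: 4006x ≡ 14709 (mod 20801).
Now find 4006⁻¹ mod 20801:
20801 = 5×4006 + 771
4006 = 5×771 + 151
771 = 5×151 + 16
151 = 9×16 + 7
16 = 2×7 + 2
7 = 3×2 + 1
2 = 2×1 + 0
Back-substitute:
1 = 7 − 3·2
1 = −3·16 + 7·7
1 = 7·151 − 66·16
1 = −66·771 + 337·151
1 = 337·4006 − 1751·771
1 = −1751·20801 + 9092·4006
So 4006⁻¹ ≡ 9092 (mod 20801).
Then x ≡ 9092·14709 ≡ 4599 (mod 20801); the smallest non-negative solution is x = 4599.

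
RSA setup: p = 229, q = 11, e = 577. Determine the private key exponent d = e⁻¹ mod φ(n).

φ(n) = (p−1)(q−1) = 228·10 = 2280.
Need d with 577·d ≡ 1 (mod 2280). Apply the extended Euclidean algorithm:
2280 = 3*577 + 549
577 = 1*549 + 28
549 = 19*28 + 17
28 = 1*17 + 11
17 = 1*11 + 6
11 = 1*6 + 5
6 = 1*5 + 1
5 = 5*1 + 0
Back-substitute:
1 = 6 − 5
1 = −11 + 2·6
1 = 2·17 − 3·11
1 = −3·28 + 5·17
1 = 5·549 − 98·28
1 = −98·577 + 103·549
1 = 103·2280 − 407·577
So 577·(-407) ≡ 1 (mod 2280), hence d ≡ -407 ≡ 1873 (mod 2280).

1873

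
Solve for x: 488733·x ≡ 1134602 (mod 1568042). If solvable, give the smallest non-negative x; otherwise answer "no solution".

First find gcd(488733, 1568042):
1568042 = 3·488733 + 101843
488733 = 4·101843 + 81361
101843 = 1·81361 + 20482
81361 = 3·20482 + 19915
20482 = 1·19915 + 567
19915 = 35·567 + 70
567 = 8·70 + 7
70 = 10·7 + 0
gcd = 7 and 7 | 1134602, so solutions exist. Divide through by 7: 69819x ≡ 162086 (mod 224006).
Now find 69819⁻¹ mod 224006:
224006 = 3*69819 + 14549
69819 = 4*14549 + 11623
14549 = 1*11623 + 2926
11623 = 3*2926 + 2845
2926 = 1*2845 + 81
2845 = 35*81 + 10
81 = 8*10 + 1
10 = 10*1 + 0
Back-substitute:
1 = 81 − 8·10
1 = −8·2845 + 281·81
1 = 281·2926 − 289·2845
1 = −289·11623 + 1148·2926
1 = 1148·14549 − 1437·11623
1 = −1437·69819 + 6896·14549
1 = 6896·224006 − 22125·69819
So 69819·(-22125) ≡ 1 (mod 224006), i.e. 69819⁻¹ ≡ 201881.
Then x ≡ 201881·162086 ≡ 183310 (mod 224006); the smallest non-negative solution is x = 183310.

183310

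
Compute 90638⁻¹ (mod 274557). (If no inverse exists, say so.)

35735

Extended Euclidean algorithm:
274557 = 3·90638 + 2643
90638 = 34·2643 + 776
2643 = 3·776 + 315
776 = 2·315 + 146
315 = 2·146 + 23
146 = 6·23 + 8
23 = 2·8 + 7
8 = 1·7 + 1
7 = 7·1 + 0
gcd = 1, so the inverse exists. Back-substitute:
1 = 8 − 7
1 = −23 + 3·8
1 = 3·146 − 19·23
1 = −19·315 + 41·146
1 = 41·776 − 101·315
1 = −101·2643 + 344·776
1 = 344·90638 − 11797·2643
1 = −11797·274557 + 35735·90638
So 90638·35735 ≡ 1 (mod 274557).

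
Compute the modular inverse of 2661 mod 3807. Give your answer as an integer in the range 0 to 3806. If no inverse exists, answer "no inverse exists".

Compute gcd(2661, 3807):
3807 = 1·2661 + 1146
2661 = 2·1146 + 369
1146 = 3·369 + 39
369 = 9·39 + 18
39 = 2·18 + 3
18 = 6·3 + 0
The gcd is 3, not 1, hence no inverse exists.

no inverse exists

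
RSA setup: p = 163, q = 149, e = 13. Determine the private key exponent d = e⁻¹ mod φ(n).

5533

φ(n) = (p−1)(q−1) = 162·148 = 23976.
Need d with 13·d ≡ 1 (mod 23976). Apply the extended Euclidean algorithm:
23976 = 1844×13 + 4
13 = 3×4 + 1
4 = 4×1 + 0
Back-substitute:
1 = 13 − 3·4
1 = −3·23976 + 5533·13
So 13·5533 ≡ 1 (mod 23976), hence d = 5533.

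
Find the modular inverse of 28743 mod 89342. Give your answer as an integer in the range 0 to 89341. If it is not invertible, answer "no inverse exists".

Compute gcd(28743, 89342):
89342 = 3·28743 + 3113
28743 = 9·3113 + 726
3113 = 4·726 + 209
726 = 3·209 + 99
209 = 2·99 + 11
99 = 9·11 + 0
The gcd is 11, not 1, hence no inverse exists.

no inverse exists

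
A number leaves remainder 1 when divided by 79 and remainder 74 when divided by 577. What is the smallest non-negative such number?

11614

Write x = 1 + 79·k. Then 79·k ≡ 74 − 1 ≡ 73 (mod 577).
Need 79⁻¹ mod 577. Extended Euclid on (577, 79):
577 = 7*79 + 24
79 = 3*24 + 7
24 = 3*7 + 3
7 = 2*3 + 1
3 = 3*1 + 0
Back-substitute:
1 = 7 − 2·3
1 = −2·24 + 7·7
1 = 7·79 − 23·24
1 = −23·577 + 168·79
79⁻¹ ≡ 168 (mod 577), so k ≡ 168·73 ≡ 147 (mod 577).
x = 1 + 79·147 = 11614.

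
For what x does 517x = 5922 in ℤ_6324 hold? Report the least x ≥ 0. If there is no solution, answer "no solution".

First find gcd(517, 6324):
6324 = 12×517 + 120
517 = 4×120 + 37
120 = 3×37 + 9
37 = 4×9 + 1
9 = 9×1 + 0
gcd = 1, so a unique solution mod 6324 exists.
Back-substitute for the Bézout coefficients:
1 = 37 − 4·9
1 = −4·120 + 13·37
1 = 13·517 − 56·120
1 = −56·6324 + 685·517
So 517·(685) ≡ 1 (mod 6324), giving 517⁻¹ ≡ 685.
x ≡ 517⁻¹·5922 ≡ 685·5922 ≡ 2886 (mod 6324).

2886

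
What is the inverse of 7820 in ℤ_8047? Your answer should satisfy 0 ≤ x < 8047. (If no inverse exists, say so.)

2446

Apply the Euclidean algorithm to 8047 and 7820:
8047 = 1×7820 + 227
7820 = 34×227 + 102
227 = 2×102 + 23
102 = 4×23 + 10
23 = 2×10 + 3
10 = 3×3 + 1
3 = 3×1 + 0
gcd = 1, so the inverse exists. Back-substitute:
1 = 10 − 3·3
1 = −3·23 + 7·10
1 = 7·102 − 31·23
1 = −31·227 + 69·102
1 = 69·7820 − 2377·227
1 = −2377·8047 + 2446·7820
So 7820·2446 ≡ 1 (mod 8047).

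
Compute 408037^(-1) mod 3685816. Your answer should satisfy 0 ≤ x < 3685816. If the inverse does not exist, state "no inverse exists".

167301

Apply the Euclidean algorithm to 3685816 and 408037:
3685816 = 9*408037 + 13483
408037 = 30*13483 + 3547
13483 = 3*3547 + 2842
3547 = 1*2842 + 705
2842 = 4*705 + 22
705 = 32*22 + 1
22 = 22*1 + 0
Since gcd(408037, 3685816) = 1, back-substitute to write 1 as a combination:
1 = 705 − 32·22
1 = −32·2842 + 129·705
1 = 129·3547 − 161·2842
1 = −161·13483 + 612·3547
1 = 612·408037 − 18521·13483
1 = −18521·3685816 + 167301·408037
So 408037·167301 ≡ 1 (mod 3685816).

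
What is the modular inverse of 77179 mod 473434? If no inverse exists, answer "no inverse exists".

Run Euclid on (473434, 77179):
473434 = 6*77179 + 10360
77179 = 7*10360 + 4659
10360 = 2*4659 + 1042
4659 = 4*1042 + 491
1042 = 2*491 + 60
491 = 8*60 + 11
60 = 5*11 + 5
11 = 2*5 + 1
5 = 5*1 + 0
Since gcd(77179, 473434) = 1, back-substitute to write 1 as a combination:
1 = 11 − 2·5
1 = −2·60 + 11·11
1 = 11·491 − 90·60
1 = −90·1042 + 191·491
1 = 191·4659 − 854·1042
1 = −854·10360 + 1899·4659
1 = 1899·77179 − 14147·10360
1 = −14147·473434 + 86781·77179
So 77179·86781 ≡ 1 (mod 473434).

86781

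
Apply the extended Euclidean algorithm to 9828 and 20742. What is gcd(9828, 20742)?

Euclidean algorithm:
20742 = 2·9828 + 1086
9828 = 9·1086 + 54
1086 = 20·54 + 6
54 = 9·6 + 0
gcd(9828, 20742) = 6.
Working backward:
6 = 1086 − 20·54
6 = −20·9828 + 181·1086
6 = 181·20742 − 382·9828
So 6 = (181)·20742 + (-382)·9828.

6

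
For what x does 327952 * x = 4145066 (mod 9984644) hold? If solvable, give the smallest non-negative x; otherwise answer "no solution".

no solution

gcd(327952, 9984644):
9984644 = 30*327952 + 146084
327952 = 2*146084 + 35784
146084 = 4*35784 + 2948
35784 = 12*2948 + 408
2948 = 7*408 + 92
408 = 4*92 + 40
92 = 2*40 + 12
40 = 3*12 + 4
12 = 3*4 + 0
gcd = 4, but 4 ∤ 4145066, so the congruence has no solution.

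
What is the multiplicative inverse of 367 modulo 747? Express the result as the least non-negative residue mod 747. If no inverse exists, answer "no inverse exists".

Extended Euclidean algorithm:
747 = 2×367 + 13
367 = 28×13 + 3
13 = 4×3 + 1
3 = 3×1 + 0
gcd = 1, so the inverse exists. Back-substitute:
1 = 13 − 4·3
1 = −4·367 + 113·13
1 = 113·747 − 230·367
Thus 367·(-230) ≡ 1 (mod 747); reducing, -230 mod 747 = 517.

517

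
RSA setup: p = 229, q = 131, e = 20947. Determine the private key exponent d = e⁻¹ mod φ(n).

φ(n) = (p−1)(q−1) = 228·130 = 29640.
Need d with 20947·d ≡ 1 (mod 29640). Apply the extended Euclidean algorithm:
29640 = 1·20947 + 8693
20947 = 2·8693 + 3561
8693 = 2·3561 + 1571
3561 = 2·1571 + 419
1571 = 3·419 + 314
419 = 1·314 + 105
314 = 2·105 + 104
105 = 1·104 + 1
104 = 104·1 + 0
Back-substitute:
1 = 105 − 104
1 = −314 + 3·105
1 = 3·419 − 4·314
1 = −4·1571 + 15·419
1 = 15·3561 − 34·1571
1 = −34·8693 + 83·3561
1 = 83·20947 − 200·8693
1 = −200·29640 + 283·20947
So 20947·283 ≡ 1 (mod 29640), hence d = 283.

283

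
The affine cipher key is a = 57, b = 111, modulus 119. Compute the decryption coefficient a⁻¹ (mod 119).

71

Apply the Euclidean algorithm to 119 and 57:
119 = 2*57 + 5
57 = 11*5 + 2
5 = 2*2 + 1
2 = 2*1 + 0
Since gcd(57, 119) = 1, back-substitute to write 1 as a combination:
1 = 5 − 2·2
1 = −2·57 + 23·5
1 = 23·119 − 48·57
Thus 57·(-48) ≡ 1 (mod 119); reducing, -48 mod 119 = 71.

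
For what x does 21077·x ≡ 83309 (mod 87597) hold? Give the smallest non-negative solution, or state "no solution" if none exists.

First find gcd(21077, 87597):
87597 = 4×21077 + 3289
21077 = 6×3289 + 1343
3289 = 2×1343 + 603
1343 = 2×603 + 137
603 = 4×137 + 55
137 = 2×55 + 27
55 = 2×27 + 1
27 = 27×1 + 0
gcd = 1, so a unique solution mod 87597 exists.
Back-substitute for the Bézout coefficients:
1 = 55 − 2·27
1 = −2·137 + 5·55
1 = 5·603 − 22·137
1 = −22·1343 + 49·603
1 = 49·3289 − 120·1343
1 = −120·21077 + 769·3289
1 = 769·87597 − 3196·21077
So 21077·(-3196) ≡ 1 (mod 87597), giving 21077⁻¹ ≡ 84401.
x ≡ 21077⁻¹·83309 ≡ 84401·83309 ≡ 39316 (mod 87597).

39316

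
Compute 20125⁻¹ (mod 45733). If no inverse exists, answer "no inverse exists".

40570

Apply the Euclidean algorithm to 45733 and 20125:
45733 = 2*20125 + 5483
20125 = 3*5483 + 3676
5483 = 1*3676 + 1807
3676 = 2*1807 + 62
1807 = 29*62 + 9
62 = 6*9 + 8
9 = 1*8 + 1
8 = 8*1 + 0
The gcd is 1. Working backward:
1 = 9 − 8
1 = −62 + 7·9
1 = 7·1807 − 204·62
1 = −204·3676 + 415·1807
1 = 415·5483 − 619·3676
1 = −619·20125 + 2272·5483
1 = 2272·45733 − 5163·20125
Thus 20125·(-5163) ≡ 1 (mod 45733); reducing, -5163 mod 45733 = 40570.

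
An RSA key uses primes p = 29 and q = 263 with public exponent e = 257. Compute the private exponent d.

φ(n) = (p−1)(q−1) = 28·262 = 7336.
Need d with 257·d ≡ 1 (mod 7336). Apply the extended Euclidean algorithm:
7336 = 28*257 + 140
257 = 1*140 + 117
140 = 1*117 + 23
117 = 5*23 + 2
23 = 11*2 + 1
2 = 2*1 + 0
Back-substitute:
1 = 23 − 11·2
1 = −11·117 + 56·23
1 = 56·140 − 67·117
1 = −67·257 + 123·140
1 = 123·7336 − 3511·257
So 257·(-3511) ≡ 1 (mod 7336), hence d ≡ -3511 ≡ 3825 (mod 7336).

3825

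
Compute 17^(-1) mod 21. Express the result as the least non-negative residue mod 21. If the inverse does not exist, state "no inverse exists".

5

Run Euclid on (21, 17):
21 = 1·17 + 4
17 = 4·4 + 1
4 = 4·1 + 0
gcd = 1, so the inverse exists. Back-substitute:
1 = 17 − 4·4
1 = −4·21 + 5·17
So 17·5 ≡ 1 (mod 21).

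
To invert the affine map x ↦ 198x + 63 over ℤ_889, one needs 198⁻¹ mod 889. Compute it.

669

Extended Euclidean algorithm:
889 = 4·198 + 97
198 = 2·97 + 4
97 = 24·4 + 1
4 = 4·1 + 0
Since gcd(198, 889) = 1, back-substitute to write 1 as a combination:
1 = 97 − 24·4
1 = −24·198 + 49·97
1 = 49·889 − 220·198
Hence 198⁻¹ ≡ -220 ≡ 669 (mod 889).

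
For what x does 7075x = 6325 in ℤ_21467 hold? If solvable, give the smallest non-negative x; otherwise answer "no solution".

First find gcd(7075, 21467):
21467 = 3*7075 + 242
7075 = 29*242 + 57
242 = 4*57 + 14
57 = 4*14 + 1
14 = 14*1 + 0
gcd = 1, so a unique solution mod 21467 exists.
Back-substitute for the Bézout coefficients:
1 = 57 − 4·14
1 = −4·242 + 17·57
1 = 17·7075 − 497·242
1 = −497·21467 + 1508·7075
So 7075·(1508) ≡ 1 (mod 21467), giving 7075⁻¹ ≡ 1508.
x ≡ 7075⁻¹·6325 ≡ 1508·6325 ≡ 6752 (mod 21467).

6752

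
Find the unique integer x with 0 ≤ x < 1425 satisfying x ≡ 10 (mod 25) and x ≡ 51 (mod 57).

Write x = 10 + 25·k. Then 25·k ≡ 51 − 10 ≡ 41 (mod 57).
Need 25⁻¹ mod 57. Extended Euclid on (57, 25):
57 = 2·25 + 7
25 = 3·7 + 4
7 = 1·4 + 3
4 = 1·3 + 1
3 = 3·1 + 0
Back-substitute:
1 = 4 − 3
1 = −7 + 2·4
1 = 2·25 − 7·7
1 = −7·57 + 16·25
25⁻¹ ≡ 16 (mod 57), so k ≡ 16·41 ≡ 29 (mod 57).
x = 10 + 25·29 = 735.

735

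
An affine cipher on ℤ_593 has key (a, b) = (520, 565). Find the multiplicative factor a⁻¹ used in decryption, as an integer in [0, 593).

gcd(593, 520) by repeated division:
593 = 1·520 + 73
520 = 7·73 + 9
73 = 8·9 + 1
9 = 9·1 + 0
gcd = 1, so the inverse exists. Back-substitute:
1 = 73 − 8·9
1 = −8·520 + 57·73
1 = 57·593 − 65·520
Thus 520·(-65) ≡ 1 (mod 593); reducing, -65 mod 593 = 528.

528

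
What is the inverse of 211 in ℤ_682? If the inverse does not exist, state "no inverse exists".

Apply the Euclidean algorithm to 682 and 211:
682 = 3·211 + 49
211 = 4·49 + 15
49 = 3·15 + 4
15 = 3·4 + 3
4 = 1·3 + 1
3 = 3·1 + 0
gcd = 1, so the inverse exists. Back-substitute:
1 = 4 − 3
1 = −15 + 4·4
1 = 4·49 − 13·15
1 = −13·211 + 56·49
1 = 56·682 − 181·211
Hence 211⁻¹ ≡ -181 ≡ 501 (mod 682).

501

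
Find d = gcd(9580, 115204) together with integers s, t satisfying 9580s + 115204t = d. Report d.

Apply Euclid's algorithm to 115204 and 9580:
115204 = 12·9580 + 244
9580 = 39·244 + 64
244 = 3·64 + 52
64 = 1·52 + 12
52 = 4·12 + 4
12 = 3·4 + 0
gcd(9580, 115204) = 4.
Working backward:
4 = 52 − 4·12
4 = −4·64 + 5·52
4 = 5·244 − 19·64
4 = −19·9580 + 746·244
4 = 746·115204 − 8971·9580
So 4 = (746)·115204 + (-8971)·9580.

4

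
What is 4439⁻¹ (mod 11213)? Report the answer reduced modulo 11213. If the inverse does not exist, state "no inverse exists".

1796

gcd(11213, 4439) by repeated division:
11213 = 2*4439 + 2335
4439 = 1*2335 + 2104
2335 = 1*2104 + 231
2104 = 9*231 + 25
231 = 9*25 + 6
25 = 4*6 + 1
6 = 6*1 + 0
gcd = 1, so the inverse exists. Back-substitute:
1 = 25 − 4·6
1 = −4·231 + 37·25
1 = 37·2104 − 337·231
1 = −337·2335 + 374·2104
1 = 374·4439 − 711·2335
1 = −711·11213 + 1796·4439
So 4439·1796 ≡ 1 (mod 11213).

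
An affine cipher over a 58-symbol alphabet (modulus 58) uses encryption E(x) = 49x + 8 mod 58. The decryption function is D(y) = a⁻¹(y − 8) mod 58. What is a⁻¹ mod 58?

Extended Euclidean algorithm:
58 = 1×49 + 9
49 = 5×9 + 4
9 = 2×4 + 1
4 = 4×1 + 0
The gcd is 1. Working backward:
1 = 9 − 2·4
1 = −2·49 + 11·9
1 = 11·58 − 13·49
So 49·(-13) ≡ 1 (mod 58), and -13 ≡ 45 (mod 58).

45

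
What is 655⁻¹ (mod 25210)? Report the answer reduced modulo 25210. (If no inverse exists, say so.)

no inverse exists

Euclidean algorithm on 25210, 655:
25210 = 38*655 + 320
655 = 2*320 + 15
320 = 21*15 + 5
15 = 3*5 + 0
The gcd is 5, not 1, hence no inverse exists.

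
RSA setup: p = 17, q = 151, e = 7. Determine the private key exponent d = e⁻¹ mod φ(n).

φ(n) = (p−1)(q−1) = 16·150 = 2400.
Need d with 7·d ≡ 1 (mod 2400). Apply the extended Euclidean algorithm:
2400 = 342*7 + 6
7 = 1*6 + 1
6 = 6*1 + 0
Back-substitute:
1 = 7 − 6
1 = −2400 + 343·7
So 7·343 ≡ 1 (mod 2400), hence d = 343.

343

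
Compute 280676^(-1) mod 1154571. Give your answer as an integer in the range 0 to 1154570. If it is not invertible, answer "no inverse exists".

no inverse exists

Compute gcd(280676, 1154571):
1154571 = 4×280676 + 31867
280676 = 8×31867 + 25740
31867 = 1×25740 + 6127
25740 = 4×6127 + 1232
6127 = 4×1232 + 1199
1232 = 1×1199 + 33
1199 = 36×33 + 11
33 = 3×11 + 0
gcd(280676, 1154571) = 11 ≠ 1, so 280676 has no multiplicative inverse modulo 1154571.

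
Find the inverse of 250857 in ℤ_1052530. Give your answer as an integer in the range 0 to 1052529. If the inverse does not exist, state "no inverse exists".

Apply the Euclidean algorithm to 1052530 and 250857:
1052530 = 4*250857 + 49102
250857 = 5*49102 + 5347
49102 = 9*5347 + 979
5347 = 5*979 + 452
979 = 2*452 + 75
452 = 6*75 + 2
75 = 37*2 + 1
2 = 2*1 + 0
gcd = 1, so the inverse exists. Back-substitute:
1 = 75 − 37·2
1 = −37·452 + 223·75
1 = 223·979 − 483·452
1 = −483·5347 + 2638·979
1 = 2638·49102 − 24225·5347
1 = −24225·250857 + 123763·49102
1 = 123763·1052530 − 519277·250857
So 250857·(-519277) ≡ 1 (mod 1052530), and -519277 ≡ 533253 (mod 1052530).

533253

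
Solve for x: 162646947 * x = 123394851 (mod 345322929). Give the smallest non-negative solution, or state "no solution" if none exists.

106245145

First find gcd(162646947, 345322929):
345322929 = 2×162646947 + 20029035
162646947 = 8×20029035 + 2414667
20029035 = 8×2414667 + 711699
2414667 = 3×711699 + 279570
711699 = 2×279570 + 152559
279570 = 1×152559 + 127011
152559 = 1×127011 + 25548
127011 = 4×25548 + 24819
25548 = 1×24819 + 729
24819 = 34×729 + 33
729 = 22×33 + 3
33 = 11×3 + 0
gcd = 3 and 3 | 123394851, so solutions exist. Divide through by 3: 54215649x ≡ 41131617 (mod 115107643).
Now find 54215649⁻¹ mod 115107643:
115107643 = 2×54215649 + 6676345
54215649 = 8×6676345 + 804889
6676345 = 8×804889 + 237233
804889 = 3×237233 + 93190
237233 = 2×93190 + 50853
93190 = 1×50853 + 42337
50853 = 1×42337 + 8516
42337 = 4×8516 + 8273
8516 = 1×8273 + 243
8273 = 34×243 + 11
243 = 22×11 + 1
11 = 11×1 + 0
Back-substitute:
1 = 243 − 22·11
1 = −22·8273 + 749·243
1 = 749·8516 − 771·8273
1 = −771·42337 + 3833·8516
1 = 3833·50853 − 4604·42337
1 = −4604·93190 + 8437·50853
1 = 8437·237233 − 21478·93190
1 = −21478·804889 + 72871·237233
1 = 72871·6676345 − 604446·804889
1 = −604446·54215649 + 4908439·6676345
1 = 4908439·115107643 − 10421324·54215649
So 54215649·(-10421324) ≡ 1 (mod 115107643), i.e. 54215649⁻¹ ≡ 104686319.
Then x ≡ 104686319·41131617 ≡ 106245145 (mod 115107643); the smallest non-negative solution is x = 106245145.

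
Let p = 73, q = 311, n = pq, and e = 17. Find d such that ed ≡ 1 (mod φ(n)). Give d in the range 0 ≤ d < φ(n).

1313

φ(n) = (p−1)(q−1) = 72·310 = 22320.
Need d with 17·d ≡ 1 (mod 22320). Apply the extended Euclidean algorithm:
22320 = 1312×17 + 16
17 = 1×16 + 1
16 = 16×1 + 0
Back-substitute:
1 = 17 − 16
1 = −22320 + 1313·17
So 17·1313 ≡ 1 (mod 22320), hence d = 1313.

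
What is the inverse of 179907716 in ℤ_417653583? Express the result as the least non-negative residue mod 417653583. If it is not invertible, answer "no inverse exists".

289072853

Run Euclid on (417653583, 179907716):
417653583 = 2·179907716 + 57838151
179907716 = 3·57838151 + 6393263
57838151 = 9·6393263 + 298784
6393263 = 21·298784 + 118799
298784 = 2·118799 + 61186
118799 = 1·61186 + 57613
61186 = 1·57613 + 3573
57613 = 16·3573 + 445
3573 = 8·445 + 13
445 = 34·13 + 3
13 = 4·3 + 1
3 = 3·1 + 0
Since gcd(179907716, 417653583) = 1, back-substitute to write 1 as a combination:
1 = 13 − 4·3
1 = −4·445 + 137·13
1 = 137·3573 − 1100·445
1 = −1100·57613 + 17737·3573
1 = 17737·61186 − 18837·57613
1 = −18837·118799 + 36574·61186
1 = 36574·298784 − 91985·118799
1 = −91985·6393263 + 1968259·298784
1 = 1968259·57838151 − 17806316·6393263
1 = −17806316·179907716 + 55387207·57838151
1 = 55387207·417653583 − 128580730·179907716
So 179907716·(-128580730) ≡ 1 (mod 417653583), and -128580730 ≡ 289072853 (mod 417653583).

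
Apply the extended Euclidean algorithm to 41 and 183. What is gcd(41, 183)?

Repeated division:
183 = 4×41 + 19
41 = 2×19 + 3
19 = 6×3 + 1
3 = 3×1 + 0
gcd(41, 183) = 1.
Working backward:
1 = 19 − 6·3
1 = −6·41 + 13·19
1 = 13·183 − 58·41
So 1 = (13)·183 + (-58)·41.

1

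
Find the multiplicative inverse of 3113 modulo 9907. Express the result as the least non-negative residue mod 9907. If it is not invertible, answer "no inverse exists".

Run Euclid on (9907, 3113):
9907 = 3×3113 + 568
3113 = 5×568 + 273
568 = 2×273 + 22
273 = 12×22 + 9
22 = 2×9 + 4
9 = 2×4 + 1
4 = 4×1 + 0
Since gcd(3113, 9907) = 1, back-substitute to write 1 as a combination:
1 = 9 − 2·4
1 = −2·22 + 5·9
1 = 5·273 − 62·22
1 = −62·568 + 129·273
1 = 129·3113 − 707·568
1 = −707·9907 + 2250·3113
So 3113·2250 ≡ 1 (mod 9907).

2250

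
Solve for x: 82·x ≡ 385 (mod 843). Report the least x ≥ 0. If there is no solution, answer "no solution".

First find gcd(82, 843):
843 = 10·82 + 23
82 = 3·23 + 13
23 = 1·13 + 10
13 = 1·10 + 3
10 = 3·3 + 1
3 = 3·1 + 0
gcd = 1, so a unique solution mod 843 exists.
Back-substitute for the Bézout coefficients:
1 = 10 − 3·3
1 = −3·13 + 4·10
1 = 4·23 − 7·13
1 = −7·82 + 25·23
1 = 25·843 − 257·82
So 82·(-257) ≡ 1 (mod 843), giving 82⁻¹ ≡ 586.
x ≡ 82⁻¹·385 ≡ 586·385 ≡ 529 (mod 843).

529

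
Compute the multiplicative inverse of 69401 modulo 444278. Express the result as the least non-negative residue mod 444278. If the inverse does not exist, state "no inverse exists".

gcd(444278, 69401) by repeated division:
444278 = 6*69401 + 27872
69401 = 2*27872 + 13657
27872 = 2*13657 + 558
13657 = 24*558 + 265
558 = 2*265 + 28
265 = 9*28 + 13
28 = 2*13 + 2
13 = 6*2 + 1
2 = 2*1 + 0
Since gcd(69401, 444278) = 1, back-substitute to write 1 as a combination:
1 = 13 − 6·2
1 = −6·28 + 13·13
1 = 13·265 − 123·28
1 = −123·558 + 259·265
1 = 259·13657 − 6339·558
1 = −6339·27872 + 12937·13657
1 = 12937·69401 − 32213·27872
1 = −32213·444278 + 206215·69401
So 69401·206215 ≡ 1 (mod 444278).

206215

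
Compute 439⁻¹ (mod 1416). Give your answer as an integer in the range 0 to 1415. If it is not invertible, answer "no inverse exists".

1087

Extended Euclidean algorithm:
1416 = 3*439 + 99
439 = 4*99 + 43
99 = 2*43 + 13
43 = 3*13 + 4
13 = 3*4 + 1
4 = 4*1 + 0
The gcd is 1. Working backward:
1 = 13 − 3·4
1 = −3·43 + 10·13
1 = 10·99 − 23·43
1 = −23·439 + 102·99
1 = 102·1416 − 329·439
Hence 439⁻¹ ≡ -329 ≡ 1087 (mod 1416).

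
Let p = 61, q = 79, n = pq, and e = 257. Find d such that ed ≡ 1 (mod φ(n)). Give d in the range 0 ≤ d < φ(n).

2513

φ(n) = (p−1)(q−1) = 60·78 = 4680.
Need d with 257·d ≡ 1 (mod 4680). Apply the extended Euclidean algorithm:
4680 = 18*257 + 54
257 = 4*54 + 41
54 = 1*41 + 13
41 = 3*13 + 2
13 = 6*2 + 1
2 = 2*1 + 0
Back-substitute:
1 = 13 − 6·2
1 = −6·41 + 19·13
1 = 19·54 − 25·41
1 = −25·257 + 119·54
1 = 119·4680 − 2167·257
So 257·(-2167) ≡ 1 (mod 4680), hence d ≡ -2167 ≡ 2513 (mod 4680).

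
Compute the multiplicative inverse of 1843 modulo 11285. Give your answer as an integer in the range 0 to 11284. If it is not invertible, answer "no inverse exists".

9197

Extended Euclidean algorithm:
11285 = 6·1843 + 227
1843 = 8·227 + 27
227 = 8·27 + 11
27 = 2·11 + 5
11 = 2·5 + 1
5 = 5·1 + 0
gcd = 1, so the inverse exists. Back-substitute:
1 = 11 − 2·5
1 = −2·27 + 5·11
1 = 5·227 − 42·27
1 = −42·1843 + 341·227
1 = 341·11285 − 2088·1843
So 1843·(-2088) ≡ 1 (mod 11285), and -2088 ≡ 9197 (mod 11285).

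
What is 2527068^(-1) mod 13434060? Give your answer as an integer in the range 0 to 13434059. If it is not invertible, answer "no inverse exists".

Euclidean algorithm on 13434060, 2527068:
13434060 = 5*2527068 + 798720
2527068 = 3*798720 + 130908
798720 = 6*130908 + 13272
130908 = 9*13272 + 11460
13272 = 1*11460 + 1812
11460 = 6*1812 + 588
1812 = 3*588 + 48
588 = 12*48 + 12
48 = 4*12 + 0
Since gcd = 12 > 1, 2527068 is not a unit mod 13434060.

no inverse exists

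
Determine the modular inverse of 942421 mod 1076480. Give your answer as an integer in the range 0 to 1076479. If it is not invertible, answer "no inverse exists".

1032701

gcd(1076480, 942421) by repeated division:
1076480 = 1·942421 + 134059
942421 = 7·134059 + 4008
134059 = 33·4008 + 1795
4008 = 2·1795 + 418
1795 = 4·418 + 123
418 = 3·123 + 49
123 = 2·49 + 25
49 = 1·25 + 24
25 = 1·24 + 1
24 = 24·1 + 0
Since gcd(942421, 1076480) = 1, back-substitute to write 1 as a combination:
1 = 25 − 24
1 = −49 + 2·25
1 = 2·123 − 5·49
1 = −5·418 + 17·123
1 = 17·1795 − 73·418
1 = −73·4008 + 163·1795
1 = 163·134059 − 5452·4008
1 = −5452·942421 + 38327·134059
1 = 38327·1076480 − 43779·942421
So 942421·(-43779) ≡ 1 (mod 1076480), and -43779 ≡ 1032701 (mod 1076480).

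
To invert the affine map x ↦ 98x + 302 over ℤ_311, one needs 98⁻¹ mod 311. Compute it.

gcd(311, 98) by repeated division:
311 = 3×98 + 17
98 = 5×17 + 13
17 = 1×13 + 4
13 = 3×4 + 1
4 = 4×1 + 0
gcd = 1, so the inverse exists. Back-substitute:
1 = 13 − 3·4
1 = −3·17 + 4·13
1 = 4·98 − 23·17
1 = −23·311 + 73·98
So 98·73 ≡ 1 (mod 311).

73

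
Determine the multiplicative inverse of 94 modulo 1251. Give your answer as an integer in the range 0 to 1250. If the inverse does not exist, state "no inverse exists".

1078

gcd(1251, 94) by repeated division:
1251 = 13*94 + 29
94 = 3*29 + 7
29 = 4*7 + 1
7 = 7*1 + 0
gcd = 1, so the inverse exists. Back-substitute:
1 = 29 − 4·7
1 = −4·94 + 13·29
1 = 13·1251 − 173·94
So 94·(-173) ≡ 1 (mod 1251), and -173 ≡ 1078 (mod 1251).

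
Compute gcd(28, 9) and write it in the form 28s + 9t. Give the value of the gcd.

Euclidean algorithm:
28 = 3×9 + 1
9 = 9×1 + 0
gcd(28, 9) = 1.
Back-substituting:
1 = 28 − 3·9
So 1 = (1)·28 + (-3)·9.

1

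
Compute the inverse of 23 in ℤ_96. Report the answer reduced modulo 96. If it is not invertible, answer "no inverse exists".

71

Run Euclid on (96, 23):
96 = 4·23 + 4
23 = 5·4 + 3
4 = 1·3 + 1
3 = 3·1 + 0
Since gcd(23, 96) = 1, back-substitute to write 1 as a combination:
1 = 4 − 3
1 = −23 + 6·4
1 = 6·96 − 25·23
Thus 23·(-25) ≡ 1 (mod 96); reducing, -25 mod 96 = 71.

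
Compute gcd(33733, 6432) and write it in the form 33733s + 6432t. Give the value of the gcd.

1

Apply Euclid's algorithm to 33733 and 6432:
33733 = 5×6432 + 1573
6432 = 4×1573 + 140
1573 = 11×140 + 33
140 = 4×33 + 8
33 = 4×8 + 1
8 = 8×1 + 0
gcd(33733, 6432) = 1.
Working backward:
1 = 33 − 4·8
1 = −4·140 + 17·33
1 = 17·1573 − 191·140
1 = −191·6432 + 781·1573
1 = 781·33733 − 4096·6432
So 1 = (781)·33733 + (-4096)·6432.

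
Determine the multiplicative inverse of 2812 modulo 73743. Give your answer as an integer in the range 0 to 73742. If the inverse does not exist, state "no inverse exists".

22789

gcd(73743, 2812) by repeated division:
73743 = 26*2812 + 631
2812 = 4*631 + 288
631 = 2*288 + 55
288 = 5*55 + 13
55 = 4*13 + 3
13 = 4*3 + 1
3 = 3*1 + 0
Since gcd(2812, 73743) = 1, back-substitute to write 1 as a combination:
1 = 13 − 4·3
1 = −4·55 + 17·13
1 = 17·288 − 89·55
1 = −89·631 + 195·288
1 = 195·2812 − 869·631
1 = −869·73743 + 22789·2812
So 2812·22789 ≡ 1 (mod 73743).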